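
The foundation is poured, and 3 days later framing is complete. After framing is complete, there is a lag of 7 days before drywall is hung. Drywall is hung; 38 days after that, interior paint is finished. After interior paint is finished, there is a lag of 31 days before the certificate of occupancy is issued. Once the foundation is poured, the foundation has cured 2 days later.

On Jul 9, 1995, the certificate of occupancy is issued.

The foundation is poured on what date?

Apr 21, 1995

The certificate of occupancy is issued: Jul 9, 1995.
Interior paint is finished: Jul 9, 1995 − 31 days = Jun 8, 1995.
Drywall is hung: Jun 8, 1995 − 38 days = May 1, 1995.
Framing is complete: May 1, 1995 − 7 days = Apr 24, 1995.
The foundation is poured: Apr 24, 1995 − 3 days = Apr 21, 1995.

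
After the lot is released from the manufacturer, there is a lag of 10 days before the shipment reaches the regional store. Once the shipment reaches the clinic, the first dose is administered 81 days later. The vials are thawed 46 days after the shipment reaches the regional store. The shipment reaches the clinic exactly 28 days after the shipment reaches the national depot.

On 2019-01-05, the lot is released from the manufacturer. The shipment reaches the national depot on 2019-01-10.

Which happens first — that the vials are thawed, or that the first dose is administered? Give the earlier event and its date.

The vials are thawed — 2019-03-02

The lot is released from the manufacturer: Jan 5, 2019.
The shipment reaches the regional store: Jan 5, 2019 + 10 days = Jan 15, 2019.
The vials are thawed: Jan 15, 2019 + 46 days = Mar 2, 2019.
The shipment reaches the national depot: Jan 10, 2019.
The shipment reaches the clinic: Jan 10, 2019 + 28 days = Feb 7, 2019.
The first dose is administered: Feb 7, 2019 + 81 days = Apr 29, 2019.
Comparing: the vials are thawed on Mar 2, 2019 vs the first dose is administered on Apr 29, 2019. Earlier: the vials are thawed.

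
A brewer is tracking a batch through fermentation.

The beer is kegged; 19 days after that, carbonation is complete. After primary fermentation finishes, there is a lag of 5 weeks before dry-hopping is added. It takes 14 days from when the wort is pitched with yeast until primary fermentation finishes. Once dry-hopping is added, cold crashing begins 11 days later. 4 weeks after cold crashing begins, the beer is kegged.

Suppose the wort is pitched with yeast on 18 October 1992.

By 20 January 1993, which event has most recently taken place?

The beer is kegged

The wort is pitched with yeast: Oct 18, 1992.
Primary fermentation finishes: Oct 18, 1992 + 14 days = Nov 1, 1992.
Dry-hopping is added: Nov 1, 1992 + 5 weeks = Dec 6, 1992.
Cold crashing begins: Dec 6, 1992 + 11 days = Dec 17, 1992.
The beer is kegged: Dec 17, 1992 + 4 weeks = Jan 14, 1993.
Carbonation is complete: Jan 14, 1993 + 19 days = Feb 2, 1993.
Jan 20, 1993 falls between when the beer is kegged (Jan 14, 1993) and when carbonation is complete (Feb 2, 1993).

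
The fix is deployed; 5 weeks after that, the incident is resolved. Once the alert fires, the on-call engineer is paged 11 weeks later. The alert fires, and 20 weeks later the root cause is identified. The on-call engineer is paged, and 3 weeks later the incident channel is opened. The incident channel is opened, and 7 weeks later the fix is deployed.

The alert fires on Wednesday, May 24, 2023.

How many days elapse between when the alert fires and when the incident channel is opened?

98 days

Causal path: the alert fires → the on-call engineer is paged → the incident channel is opened.
Total delay along the path: 11 + 3 weeks = 14 weeks = 98 days.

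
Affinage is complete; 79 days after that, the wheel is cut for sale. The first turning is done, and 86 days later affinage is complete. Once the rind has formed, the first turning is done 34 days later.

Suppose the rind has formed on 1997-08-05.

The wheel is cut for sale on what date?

1998-02-20

The rind has formed: Aug 5, 1997.
The first turning is done: Aug 5, 1997 + 34 days = Sep 8, 1997.
Affinage is complete: Sep 8, 1997 + 86 days = Dec 3, 1997.
The wheel is cut for sale: Dec 3, 1997 + 79 days = Feb 20, 1998.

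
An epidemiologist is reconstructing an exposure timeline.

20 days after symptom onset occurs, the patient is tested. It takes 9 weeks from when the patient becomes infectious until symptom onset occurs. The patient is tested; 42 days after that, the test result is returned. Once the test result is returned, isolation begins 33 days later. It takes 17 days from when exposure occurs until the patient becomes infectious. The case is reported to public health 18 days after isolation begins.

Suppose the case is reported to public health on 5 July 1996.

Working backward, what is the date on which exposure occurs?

The case is reported to public health: Jul 5, 1996.
Isolation begins: Jul 5, 1996 − 18 days = Jun 17, 1996.
The test result is returned: Jun 17, 1996 − 33 days = May 15, 1996.
The patient is tested: May 15, 1996 − 42 days = Apr 3, 1996.
Symptom onset occurs: Apr 3, 1996 − 20 days = Mar 14, 1996.
The patient becomes infectious: Mar 14, 1996 − 9 weeks = Jan 11, 1996.
Exposure occurs: Jan 11, 1996 − 17 days = Dec 25, 1995.

25 December 1995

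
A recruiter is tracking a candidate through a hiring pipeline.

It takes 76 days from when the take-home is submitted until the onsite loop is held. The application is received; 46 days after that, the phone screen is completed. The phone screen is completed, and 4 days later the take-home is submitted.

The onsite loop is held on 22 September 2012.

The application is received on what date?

19 May 2012

The onsite loop is held: Sep 22, 2012.
The take-home is submitted: Sep 22, 2012 − 76 days = Jul 8, 2012.
The phone screen is completed: Jul 8, 2012 − 4 days = Jul 4, 2012.
The application is received: Jul 4, 2012 − 46 days = May 19, 2012.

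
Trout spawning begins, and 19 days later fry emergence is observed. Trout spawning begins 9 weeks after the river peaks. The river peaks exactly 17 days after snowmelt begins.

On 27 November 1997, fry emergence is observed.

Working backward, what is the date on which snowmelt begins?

Fry emergence is observed: Nov 27, 1997.
Trout spawning begins: Nov 27, 1997 − 19 days = Nov 8, 1997.
The river peaks: Nov 8, 1997 − 9 weeks = Sep 6, 1997.
Snowmelt begins: Sep 6, 1997 − 17 days = Aug 20, 1997.

20 August 1997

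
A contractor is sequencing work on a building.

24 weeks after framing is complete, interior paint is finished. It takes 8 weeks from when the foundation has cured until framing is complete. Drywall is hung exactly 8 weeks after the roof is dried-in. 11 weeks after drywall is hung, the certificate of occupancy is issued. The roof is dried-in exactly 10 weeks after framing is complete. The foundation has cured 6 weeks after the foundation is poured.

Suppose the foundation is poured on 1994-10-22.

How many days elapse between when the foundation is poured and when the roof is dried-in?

168 days

Causal path: the foundation is poured → the foundation has cured → framing is complete → the roof is dried-in.
Total delay along the path: 6 + 8 + 10 weeks = 24 weeks = 168 days.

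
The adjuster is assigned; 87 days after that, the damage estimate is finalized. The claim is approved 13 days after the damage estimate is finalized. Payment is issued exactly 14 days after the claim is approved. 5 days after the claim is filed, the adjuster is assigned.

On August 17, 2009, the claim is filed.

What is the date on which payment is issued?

December 14, 2009

The claim is filed: Aug 17, 2009.
The adjuster is assigned: Aug 17, 2009 + 5 days = Aug 22, 2009.
The damage estimate is finalized: Aug 22, 2009 + 87 days = Nov 17, 2009.
The claim is approved: Nov 17, 2009 + 13 days = Nov 30, 2009.
Payment is issued: Nov 30, 2009 + 14 days = Dec 14, 2009.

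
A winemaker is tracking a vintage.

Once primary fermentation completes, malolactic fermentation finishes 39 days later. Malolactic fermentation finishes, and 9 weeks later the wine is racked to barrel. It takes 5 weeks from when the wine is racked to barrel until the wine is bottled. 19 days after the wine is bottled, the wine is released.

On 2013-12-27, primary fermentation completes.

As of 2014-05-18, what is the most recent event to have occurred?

The wine is bottled

Primary fermentation completes: Dec 27, 2013.
Malolactic fermentation finishes: Dec 27, 2013 + 39 days = Feb 4, 2014.
The wine is racked to barrel: Feb 4, 2014 + 9 weeks = Apr 8, 2014.
The wine is bottled: Apr 8, 2014 + 5 weeks = May 13, 2014.
The wine is released: May 13, 2014 + 19 days = Jun 1, 2014.
May 18, 2014 falls between when the wine is bottled (May 13, 2014) and when the wine is released (Jun 1, 2014).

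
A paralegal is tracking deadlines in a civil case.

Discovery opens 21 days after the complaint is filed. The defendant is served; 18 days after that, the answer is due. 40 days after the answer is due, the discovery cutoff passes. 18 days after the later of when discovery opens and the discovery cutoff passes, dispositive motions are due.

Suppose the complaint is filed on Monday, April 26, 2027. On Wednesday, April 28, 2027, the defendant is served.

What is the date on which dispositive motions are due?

Tuesday, July 13, 2027

The complaint is filed: Apr 26, 2027.
Discovery opens: Apr 26, 2027 + 21 days = May 17, 2027.
The defendant is served: Apr 28, 2027.
The answer is due: Apr 28, 2027 + 18 days = May 16, 2027.
The discovery cutoff passes: May 16, 2027 + 40 days = Jun 25, 2027.
Both prerequisites met — discovery opens (May 17, 2027), the discovery cutoff passes (Jun 25, 2027); the later is Jun 25, 2027.
Dispositive motions are due: Jun 25, 2027 + 18 days = Jul 13, 2027.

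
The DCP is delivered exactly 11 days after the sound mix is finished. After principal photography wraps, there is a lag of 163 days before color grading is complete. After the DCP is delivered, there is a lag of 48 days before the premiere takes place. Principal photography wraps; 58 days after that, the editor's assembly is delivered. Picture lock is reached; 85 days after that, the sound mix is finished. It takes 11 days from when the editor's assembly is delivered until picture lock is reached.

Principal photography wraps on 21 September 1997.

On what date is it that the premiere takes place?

22 April 1998

Principal photography wraps: Sep 21, 1997.
The editor's assembly is delivered: Sep 21, 1997 + 58 days = Nov 18, 1997.
Picture lock is reached: Nov 18, 1997 + 11 days = Nov 29, 1997.
The sound mix is finished: Nov 29, 1997 + 85 days = Feb 22, 1998.
The DCP is delivered: Feb 22, 1998 + 11 days = Mar 5, 1998.
The premiere takes place: Mar 5, 1998 + 48 days = Apr 22, 1998.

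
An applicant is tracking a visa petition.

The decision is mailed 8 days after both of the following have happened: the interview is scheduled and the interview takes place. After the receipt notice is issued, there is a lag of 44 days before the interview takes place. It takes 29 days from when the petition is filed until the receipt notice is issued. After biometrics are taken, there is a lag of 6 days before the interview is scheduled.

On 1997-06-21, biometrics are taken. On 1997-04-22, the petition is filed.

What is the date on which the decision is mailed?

Biometrics are taken: Jun 21, 1997.
The interview is scheduled: Jun 21, 1997 + 6 days = Jun 27, 1997.
The petition is filed: Apr 22, 1997.
The receipt notice is issued: Apr 22, 1997 + 29 days = May 21, 1997.
The interview takes place: May 21, 1997 + 44 days = Jul 4, 1997.
Both prerequisites met — the interview is scheduled (Jun 27, 1997), the interview takes place (Jul 4, 1997); the later is Jul 4, 1997.
The decision is mailed: Jul 4, 1997 + 8 days = Jul 12, 1997.

1997-07-12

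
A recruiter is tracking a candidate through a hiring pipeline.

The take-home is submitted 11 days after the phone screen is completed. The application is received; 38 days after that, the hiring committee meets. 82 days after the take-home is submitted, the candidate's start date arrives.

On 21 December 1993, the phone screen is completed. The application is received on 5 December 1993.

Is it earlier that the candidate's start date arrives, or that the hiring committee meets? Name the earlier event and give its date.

The hiring committee meets — 12 January 1994

The phone screen is completed: Dec 21, 1993.
The take-home is submitted: Dec 21, 1993 + 11 days = Jan 1, 1994.
The candidate's start date arrives: Jan 1, 1994 + 82 days = Mar 24, 1994.
The application is received: Dec 5, 1993.
The hiring committee meets: Dec 5, 1993 + 38 days = Jan 12, 1994.
Comparing: the candidate's start date arrives on Mar 24, 1994 vs the hiring committee meets on Jan 12, 1994. Earlier: the hiring committee meets.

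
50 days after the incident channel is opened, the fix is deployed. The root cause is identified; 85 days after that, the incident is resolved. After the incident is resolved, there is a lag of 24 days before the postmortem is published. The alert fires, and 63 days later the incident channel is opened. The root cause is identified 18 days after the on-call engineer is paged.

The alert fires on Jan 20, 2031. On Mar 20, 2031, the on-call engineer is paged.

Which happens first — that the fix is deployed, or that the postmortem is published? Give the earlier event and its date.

The fix is deployed — May 13, 2031

The alert fires: Jan 20, 2031.
The incident channel is opened: Jan 20, 2031 + 63 days = Mar 24, 2031.
The fix is deployed: Mar 24, 2031 + 50 days = May 13, 2031.
The on-call engineer is paged: Mar 20, 2031.
The root cause is identified: Mar 20, 2031 + 18 days = Apr 7, 2031.
The incident is resolved: Apr 7, 2031 + 85 days = Jul 1, 2031.
The postmortem is published: Jul 1, 2031 + 24 days = Jul 25, 2031.
Comparing: the fix is deployed on May 13, 2031 vs the postmortem is published on Jul 25, 2031. Earlier: the fix is deployed.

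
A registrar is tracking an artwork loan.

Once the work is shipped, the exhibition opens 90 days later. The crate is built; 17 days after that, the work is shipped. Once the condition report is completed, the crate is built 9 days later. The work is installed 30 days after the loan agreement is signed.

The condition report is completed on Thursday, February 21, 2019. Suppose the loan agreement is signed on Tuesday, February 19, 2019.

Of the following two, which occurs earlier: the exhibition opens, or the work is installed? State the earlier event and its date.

The work is installed — Thursday, March 21, 2019

The condition report is completed: Feb 21, 2019.
The crate is built: Feb 21, 2019 + 9 days = Mar 2, 2019.
The work is shipped: Mar 2, 2019 + 17 days = Mar 19, 2019.
The exhibition opens: Mar 19, 2019 + 90 days = Jun 17, 2019.
The loan agreement is signed: Feb 19, 2019.
The work is installed: Feb 19, 2019 + 30 days = Mar 21, 2019.
Comparing: the exhibition opens on Jun 17, 2019 vs the work is installed on Mar 21, 2019. Earlier: the work is installed.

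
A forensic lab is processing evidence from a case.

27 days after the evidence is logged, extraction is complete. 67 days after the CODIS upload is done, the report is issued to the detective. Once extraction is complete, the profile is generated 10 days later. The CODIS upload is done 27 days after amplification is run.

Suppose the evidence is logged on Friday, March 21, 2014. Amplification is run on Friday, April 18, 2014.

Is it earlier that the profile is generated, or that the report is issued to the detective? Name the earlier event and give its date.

The profile is generated — Sunday, April 27, 2014

The evidence is logged: Mar 21, 2014.
Extraction is complete: Mar 21, 2014 + 27 days = Apr 17, 2014.
The profile is generated: Apr 17, 2014 + 10 days = Apr 27, 2014.
Amplification is run: Apr 18, 2014.
The CODIS upload is done: Apr 18, 2014 + 27 days = May 15, 2014.
The report is issued to the detective: May 15, 2014 + 67 days = Jul 21, 2014.
Comparing: the profile is generated on Apr 27, 2014 vs the report is issued to the detective on Jul 21, 2014. Earlier: the profile is generated.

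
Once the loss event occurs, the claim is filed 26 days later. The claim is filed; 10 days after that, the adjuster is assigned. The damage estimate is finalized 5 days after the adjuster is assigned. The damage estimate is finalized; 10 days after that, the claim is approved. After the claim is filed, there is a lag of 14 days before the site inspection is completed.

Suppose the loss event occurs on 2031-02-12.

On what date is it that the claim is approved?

The loss event occurs: Feb 12, 2031.
The claim is filed: Feb 12, 2031 + 26 days = Mar 10, 2031.
The adjuster is assigned: Mar 10, 2031 + 10 days = Mar 20, 2031.
The damage estimate is finalized: Mar 20, 2031 + 5 days = Mar 25, 2031.
The claim is approved: Mar 25, 2031 + 10 days = Apr 4, 2031.

2031-04-04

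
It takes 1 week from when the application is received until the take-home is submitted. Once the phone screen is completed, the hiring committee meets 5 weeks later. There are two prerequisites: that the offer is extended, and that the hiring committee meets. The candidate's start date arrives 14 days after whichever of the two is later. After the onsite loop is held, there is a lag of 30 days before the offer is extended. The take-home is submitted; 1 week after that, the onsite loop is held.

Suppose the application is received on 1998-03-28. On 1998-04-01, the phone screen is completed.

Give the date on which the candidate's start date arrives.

1998-05-25

The application is received: Mar 28, 1998.
The take-home is submitted: Mar 28, 1998 + 1 week = Apr 4, 1998.
The onsite loop is held: Apr 4, 1998 + 1 week = Apr 11, 1998.
The offer is extended: Apr 11, 1998 + 30 days = May 11, 1998.
The phone screen is completed: Apr 1, 1998.
The hiring committee meets: Apr 1, 1998 + 5 weeks = May 6, 1998.
Both prerequisites met — the offer is extended (May 11, 1998), the hiring committee meets (May 6, 1998); the later is May 11, 1998.
The candidate's start date arrives: May 11, 1998 + 14 days = May 25, 1998.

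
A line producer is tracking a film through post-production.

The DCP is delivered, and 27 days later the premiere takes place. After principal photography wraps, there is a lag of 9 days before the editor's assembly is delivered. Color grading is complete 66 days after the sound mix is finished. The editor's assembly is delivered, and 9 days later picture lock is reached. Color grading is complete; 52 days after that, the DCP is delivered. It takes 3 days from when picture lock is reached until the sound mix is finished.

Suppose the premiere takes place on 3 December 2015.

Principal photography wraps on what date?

20 June 2015

The premiere takes place: Dec 3, 2015.
The DCP is delivered: Dec 3, 2015 − 27 days = Nov 6, 2015.
Color grading is complete: Nov 6, 2015 − 52 days = Sep 15, 2015.
The sound mix is finished: Sep 15, 2015 − 66 days = Jul 11, 2015.
Picture lock is reached: Jul 11, 2015 − 3 days = Jul 8, 2015.
The editor's assembly is delivered: Jul 8, 2015 − 9 days = Jun 29, 2015.
Principal photography wraps: Jun 29, 2015 − 9 days = Jun 20, 2015.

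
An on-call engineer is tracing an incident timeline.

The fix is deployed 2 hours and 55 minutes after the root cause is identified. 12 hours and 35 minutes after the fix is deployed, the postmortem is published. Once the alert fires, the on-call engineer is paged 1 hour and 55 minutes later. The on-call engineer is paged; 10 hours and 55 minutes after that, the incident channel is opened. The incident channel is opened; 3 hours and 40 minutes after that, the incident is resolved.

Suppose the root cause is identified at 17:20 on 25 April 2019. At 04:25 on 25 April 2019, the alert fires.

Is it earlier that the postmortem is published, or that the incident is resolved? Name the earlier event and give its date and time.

The incident is resolved — 20:55 on 25 April 2019

The root cause is identified: 17:20 Apr 25, 2019.
The fix is deployed: 17:20 Apr 25, 2019 + 2h55m = 20:15 Apr 25, 2019.
The postmortem is published: 20:15 Apr 25, 2019 + 12h35m = 08:50 Apr 26, 2019.
The alert fires: 04:25 Apr 25, 2019.
The on-call engineer is paged: 04:25 Apr 25, 2019 + 1h55m = 06:20 Apr 25, 2019.
The incident channel is opened: 06:20 Apr 25, 2019 + 10h55m = 17:15 Apr 25, 2019.
The incident is resolved: 17:15 Apr 25, 2019 + 3h40m = 20:55 Apr 25, 2019.
Comparing: the postmortem is published at 08:50 Apr 26, 2019 vs the incident is resolved at 20:55 Apr 25, 2019. Earlier: the incident is resolved.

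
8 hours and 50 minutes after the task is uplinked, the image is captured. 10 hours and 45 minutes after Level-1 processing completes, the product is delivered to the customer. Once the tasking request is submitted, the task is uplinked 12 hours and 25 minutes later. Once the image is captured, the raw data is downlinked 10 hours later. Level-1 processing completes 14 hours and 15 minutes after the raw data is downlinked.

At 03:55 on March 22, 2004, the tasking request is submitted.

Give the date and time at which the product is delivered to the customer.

The tasking request is submitted: 03:55 Mar 22, 2004.
The task is uplinked: 03:55 Mar 22, 2004 + 12h25m = 16:20 Mar 22, 2004.
The image is captured: 16:20 Mar 22, 2004 + 8h50m = 01:10 Mar 23, 2004.
The raw data is downlinked: 01:10 Mar 23, 2004 + 10h = 11:10 Mar 23, 2004.
Level-1 processing completes: 11:10 Mar 23, 2004 + 14h15m = 01:25 Mar 24, 2004.
The product is delivered to the customer: 01:25 Mar 24, 2004 + 10h45m = 12:10 Mar 24, 2004.

12:10 on March 24, 2004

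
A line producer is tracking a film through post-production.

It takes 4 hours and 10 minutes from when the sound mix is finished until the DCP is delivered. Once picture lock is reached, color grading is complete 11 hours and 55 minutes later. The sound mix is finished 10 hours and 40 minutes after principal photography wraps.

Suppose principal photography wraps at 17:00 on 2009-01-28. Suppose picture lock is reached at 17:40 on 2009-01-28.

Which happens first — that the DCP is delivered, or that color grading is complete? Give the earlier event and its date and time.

Principal photography wraps: 17:00 Jan 28, 2009.
The sound mix is finished: 17:00 Jan 28, 2009 + 10h40m = 03:40 Jan 29, 2009.
The DCP is delivered: 03:40 Jan 29, 2009 + 4h10m = 07:50 Jan 29, 2009.
Picture lock is reached: 17:40 Jan 28, 2009.
Color grading is complete: 17:40 Jan 28, 2009 + 11h55m = 05:35 Jan 29, 2009.
Comparing: the DCP is delivered at 07:50 Jan 29, 2009 vs color grading is complete at 05:35 Jan 29, 2009. Earlier: color grading is complete.

Color grading is complete — 05:35 on 2009-01-29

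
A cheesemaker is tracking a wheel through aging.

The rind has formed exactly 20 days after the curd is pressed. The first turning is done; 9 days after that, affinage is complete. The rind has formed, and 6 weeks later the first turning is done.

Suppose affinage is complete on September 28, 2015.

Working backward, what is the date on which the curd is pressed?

Affinage is complete: Sep 28, 2015.
The first turning is done: Sep 28, 2015 − 9 days = Sep 19, 2015.
The rind has formed: Sep 19, 2015 − 6 weeks = Aug 8, 2015.
The curd is pressed: Aug 8, 2015 − 20 days = Jul 19, 2015.

July 19, 2015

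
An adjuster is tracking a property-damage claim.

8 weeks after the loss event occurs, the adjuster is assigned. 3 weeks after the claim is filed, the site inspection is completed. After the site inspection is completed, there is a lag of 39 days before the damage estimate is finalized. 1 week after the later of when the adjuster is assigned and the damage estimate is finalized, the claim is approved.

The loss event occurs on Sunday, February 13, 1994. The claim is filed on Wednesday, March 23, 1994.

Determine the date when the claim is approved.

Sunday, May 29, 1994

The loss event occurs: Feb 13, 1994.
The adjuster is assigned: Feb 13, 1994 + 8 weeks = Apr 10, 1994.
The claim is filed: Mar 23, 1994.
The site inspection is completed: Mar 23, 1994 + 3 weeks = Apr 13, 1994.
The damage estimate is finalized: Apr 13, 1994 + 39 days = May 22, 1994.
Both prerequisites met — the adjuster is assigned (Apr 10, 1994), the damage estimate is finalized (May 22, 1994); the later is May 22, 1994.
The claim is approved: May 22, 1994 + 1 week = May 29, 1994.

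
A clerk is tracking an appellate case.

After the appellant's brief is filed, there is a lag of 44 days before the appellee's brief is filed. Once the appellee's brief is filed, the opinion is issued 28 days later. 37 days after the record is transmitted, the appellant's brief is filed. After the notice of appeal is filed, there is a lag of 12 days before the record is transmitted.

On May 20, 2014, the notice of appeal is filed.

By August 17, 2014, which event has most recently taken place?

The notice of appeal is filed: May 20, 2014.
The record is transmitted: May 20, 2014 + 12 days = Jun 1, 2014.
The appellant's brief is filed: Jun 1, 2014 + 37 days = Jul 8, 2014.
The appellee's brief is filed: Jul 8, 2014 + 44 days = Aug 21, 2014.
The opinion is issued: Aug 21, 2014 + 28 days = Sep 18, 2014.
Aug 17, 2014 falls between when the appellant's brief is filed (Jul 8, 2014) and when the appellee's brief is filed (Aug 21, 2014).

The appellant's brief is filed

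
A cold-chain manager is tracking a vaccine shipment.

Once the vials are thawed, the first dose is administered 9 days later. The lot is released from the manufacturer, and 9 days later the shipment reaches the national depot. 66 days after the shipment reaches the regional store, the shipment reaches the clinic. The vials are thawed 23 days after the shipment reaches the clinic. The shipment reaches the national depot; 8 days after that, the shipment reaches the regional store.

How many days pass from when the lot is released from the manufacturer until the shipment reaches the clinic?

Causal path: the lot is released from the manufacturer → the shipment reaches the national depot → the shipment reaches the regional store → the shipment reaches the clinic.
Total delay along the path: 9 + 8 + 66 = 83 days.

83 days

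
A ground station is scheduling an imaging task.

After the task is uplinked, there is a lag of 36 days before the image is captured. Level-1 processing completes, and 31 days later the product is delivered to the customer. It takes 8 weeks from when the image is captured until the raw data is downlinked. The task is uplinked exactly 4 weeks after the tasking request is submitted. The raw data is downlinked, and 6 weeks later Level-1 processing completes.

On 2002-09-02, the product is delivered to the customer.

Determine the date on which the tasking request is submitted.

The product is delivered to the customer: Sep 2, 2002.
Level-1 processing completes: Sep 2, 2002 − 31 days = Aug 2, 2002.
The raw data is downlinked: Aug 2, 2002 − 6 weeks = Jun 21, 2002.
The image is captured: Jun 21, 2002 − 8 weeks = Apr 26, 2002.
The task is uplinked: Apr 26, 2002 − 36 days = Mar 21, 2002.
The tasking request is submitted: Mar 21, 2002 − 4 weeks = Feb 21, 2002.

2002-02-21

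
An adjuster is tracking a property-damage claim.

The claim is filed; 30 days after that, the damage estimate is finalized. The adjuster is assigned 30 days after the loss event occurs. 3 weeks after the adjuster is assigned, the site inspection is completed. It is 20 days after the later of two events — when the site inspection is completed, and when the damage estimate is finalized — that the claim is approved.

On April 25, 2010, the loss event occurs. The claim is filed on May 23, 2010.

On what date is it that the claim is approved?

July 12, 2010

The loss event occurs: Apr 25, 2010.
The adjuster is assigned: Apr 25, 2010 + 30 days = May 25, 2010.
The site inspection is completed: May 25, 2010 + 3 weeks = Jun 15, 2010.
The claim is filed: May 23, 2010.
The damage estimate is finalized: May 23, 2010 + 30 days = Jun 22, 2010.
Both prerequisites met — the site inspection is completed (Jun 15, 2010), the damage estimate is finalized (Jun 22, 2010); the later is Jun 22, 2010.
The claim is approved: Jun 22, 2010 + 20 days = Jul 12, 2010.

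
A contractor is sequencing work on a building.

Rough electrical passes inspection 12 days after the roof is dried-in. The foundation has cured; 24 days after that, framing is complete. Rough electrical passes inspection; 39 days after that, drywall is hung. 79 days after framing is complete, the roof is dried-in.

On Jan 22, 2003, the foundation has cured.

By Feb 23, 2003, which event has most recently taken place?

Framing is complete

The foundation has cured: Jan 22, 2003.
Framing is complete: Jan 22, 2003 + 24 days = Feb 15, 2003.
The roof is dried-in: Feb 15, 2003 + 79 days = May 5, 2003.
Rough electrical passes inspection: May 5, 2003 + 12 days = May 17, 2003.
Drywall is hung: May 17, 2003 + 39 days = Jun 25, 2003.
Feb 23, 2003 falls between when framing is complete (Feb 15, 2003) and when the roof is dried-in (May 5, 2003).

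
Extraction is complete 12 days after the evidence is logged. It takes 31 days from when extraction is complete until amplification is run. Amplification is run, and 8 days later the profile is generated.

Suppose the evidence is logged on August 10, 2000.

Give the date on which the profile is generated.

The evidence is logged: Aug 10, 2000.
Extraction is complete: Aug 10, 2000 + 12 days = Aug 22, 2000.
Amplification is run: Aug 22, 2000 + 31 days = Sep 22, 2000.
The profile is generated: Sep 22, 2000 + 8 days = Sep 30, 2000.

September 30, 2000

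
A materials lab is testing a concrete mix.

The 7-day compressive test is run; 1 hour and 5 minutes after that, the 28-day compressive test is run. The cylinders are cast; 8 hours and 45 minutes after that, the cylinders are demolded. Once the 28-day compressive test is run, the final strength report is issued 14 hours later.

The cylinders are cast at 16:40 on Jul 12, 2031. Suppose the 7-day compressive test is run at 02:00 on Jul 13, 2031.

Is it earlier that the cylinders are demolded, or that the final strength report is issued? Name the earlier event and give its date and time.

The cylinders are demolded — 01:25 on Jul 13, 2031

The cylinders are cast: 16:40 Jul 12, 2031.
The cylinders are demolded: 16:40 Jul 12, 2031 + 8h45m = 01:25 Jul 13, 2031.
The 7-day compressive test is run: 02:00 Jul 13, 2031.
The 28-day compressive test is run: 02:00 Jul 13, 2031 + 1h05m = 03:05 Jul 13, 2031.
The final strength report is issued: 03:05 Jul 13, 2031 + 14h = 17:05 Jul 13, 2031.
Comparing: the cylinders are demolded at 01:25 Jul 13, 2031 vs the final strength report is issued at 17:05 Jul 13, 2031. Earlier: the cylinders are demolded.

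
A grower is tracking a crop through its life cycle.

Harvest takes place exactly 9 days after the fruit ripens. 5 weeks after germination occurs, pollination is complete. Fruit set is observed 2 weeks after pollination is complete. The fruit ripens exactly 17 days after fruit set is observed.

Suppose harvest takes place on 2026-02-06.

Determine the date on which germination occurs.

Harvest takes place: Feb 6, 2026.
The fruit ripens: Feb 6, 2026 − 9 days = Jan 28, 2026.
Fruit set is observed: Jan 28, 2026 − 17 days = Jan 11, 2026.
Pollination is complete: Jan 11, 2026 − 2 weeks = Dec 28, 2025.
Germination occurs: Dec 28, 2025 − 5 weeks = Nov 23, 2025.

2025-11-23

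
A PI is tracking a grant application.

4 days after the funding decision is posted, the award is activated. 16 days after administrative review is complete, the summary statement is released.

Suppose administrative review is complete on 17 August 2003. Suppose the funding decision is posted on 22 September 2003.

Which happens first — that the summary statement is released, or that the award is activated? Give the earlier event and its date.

Administrative review is complete: Aug 17, 2003.
The summary statement is released: Aug 17, 2003 + 16 days = Sep 2, 2003.
The funding decision is posted: Sep 22, 2003.
The award is activated: Sep 22, 2003 + 4 days = Sep 26, 2003.
Comparing: the summary statement is released on Sep 2, 2003 vs the award is activated on Sep 26, 2003. Earlier: the summary statement is released.

The summary statement is released — 2 September 2003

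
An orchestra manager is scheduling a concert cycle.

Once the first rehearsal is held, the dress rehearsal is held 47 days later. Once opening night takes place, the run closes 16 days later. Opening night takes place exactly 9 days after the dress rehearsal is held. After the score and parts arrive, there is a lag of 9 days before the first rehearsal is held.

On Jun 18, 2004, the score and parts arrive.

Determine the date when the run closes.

The score and parts arrive: Jun 18, 2004.
The first rehearsal is held: Jun 18, 2004 + 9 days = Jun 27, 2004.
The dress rehearsal is held: Jun 27, 2004 + 47 days = Aug 13, 2004.
Opening night takes place: Aug 13, 2004 + 9 days = Aug 22, 2004.
The run closes: Aug 22, 2004 + 16 days = Sep 7, 2004.

Sep 7, 2004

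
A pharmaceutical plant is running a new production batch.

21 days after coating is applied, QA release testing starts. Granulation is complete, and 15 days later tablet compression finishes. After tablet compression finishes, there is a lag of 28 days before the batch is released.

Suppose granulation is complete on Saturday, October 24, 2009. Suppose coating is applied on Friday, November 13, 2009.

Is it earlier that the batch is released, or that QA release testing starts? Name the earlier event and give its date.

QA release testing starts — Friday, December 4, 2009

Granulation is complete: Oct 24, 2009.
Tablet compression finishes: Oct 24, 2009 + 15 days = Nov 8, 2009.
The batch is released: Nov 8, 2009 + 28 days = Dec 6, 2009.
Coating is applied: Nov 13, 2009.
QA release testing starts: Nov 13, 2009 + 21 days = Dec 4, 2009.
Comparing: the batch is released on Dec 6, 2009 vs QA release testing starts on Dec 4, 2009. Earlier: QA release testing starts.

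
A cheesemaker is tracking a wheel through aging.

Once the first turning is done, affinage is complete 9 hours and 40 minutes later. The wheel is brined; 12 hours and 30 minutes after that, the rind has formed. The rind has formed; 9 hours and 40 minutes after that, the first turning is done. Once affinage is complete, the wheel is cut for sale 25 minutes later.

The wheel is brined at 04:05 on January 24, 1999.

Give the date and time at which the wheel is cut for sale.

The wheel is brined: 04:05 Jan 24, 1999.
The rind has formed: 04:05 Jan 24, 1999 + 12h30m = 16:35 Jan 24, 1999.
The first turning is done: 16:35 Jan 24, 1999 + 9h40m = 02:15 Jan 25, 1999.
Affinage is complete: 02:15 Jan 25, 1999 + 9h40m = 11:55 Jan 25, 1999.
The wheel is cut for sale: 11:55 Jan 25, 1999 + 25m = 12:20 Jan 25, 1999.

12:20 on January 25, 1999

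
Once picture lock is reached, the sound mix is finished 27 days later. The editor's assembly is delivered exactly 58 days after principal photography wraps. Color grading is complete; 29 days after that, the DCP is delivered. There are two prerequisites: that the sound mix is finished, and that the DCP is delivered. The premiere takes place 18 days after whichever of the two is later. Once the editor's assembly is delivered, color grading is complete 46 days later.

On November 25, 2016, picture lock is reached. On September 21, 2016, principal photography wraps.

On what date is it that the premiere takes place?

February 19, 2017

Picture lock is reached: Nov 25, 2016.
The sound mix is finished: Nov 25, 2016 + 27 days = Dec 22, 2016.
Principal photography wraps: Sep 21, 2016.
The editor's assembly is delivered: Sep 21, 2016 + 58 days = Nov 18, 2016.
Color grading is complete: Nov 18, 2016 + 46 days = Jan 3, 2017.
The DCP is delivered: Jan 3, 2017 + 29 days = Feb 1, 2017.
Both prerequisites met — the sound mix is finished (Dec 22, 2016), the DCP is delivered (Feb 1, 2017); the later is Feb 1, 2017.
The premiere takes place: Feb 1, 2017 + 18 days = Feb 19, 2017.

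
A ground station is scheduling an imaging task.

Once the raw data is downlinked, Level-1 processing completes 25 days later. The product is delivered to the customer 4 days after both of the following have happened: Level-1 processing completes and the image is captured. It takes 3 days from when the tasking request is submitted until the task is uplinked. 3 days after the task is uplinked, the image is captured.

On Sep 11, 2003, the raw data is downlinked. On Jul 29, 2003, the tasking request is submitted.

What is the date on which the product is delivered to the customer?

The raw data is downlinked: Sep 11, 2003.
Level-1 processing completes: Sep 11, 2003 + 25 days = Oct 6, 2003.
The tasking request is submitted: Jul 29, 2003.
The task is uplinked: Jul 29, 2003 + 3 days = Aug 1, 2003.
The image is captured: Aug 1, 2003 + 3 days = Aug 4, 2003.
Both prerequisites met — Level-1 processing completes (Oct 6, 2003), the image is captured (Aug 4, 2003); the later is Oct 6, 2003.
The product is delivered to the customer: Oct 6, 2003 + 4 days = Oct 10, 2003.

Oct 10, 2003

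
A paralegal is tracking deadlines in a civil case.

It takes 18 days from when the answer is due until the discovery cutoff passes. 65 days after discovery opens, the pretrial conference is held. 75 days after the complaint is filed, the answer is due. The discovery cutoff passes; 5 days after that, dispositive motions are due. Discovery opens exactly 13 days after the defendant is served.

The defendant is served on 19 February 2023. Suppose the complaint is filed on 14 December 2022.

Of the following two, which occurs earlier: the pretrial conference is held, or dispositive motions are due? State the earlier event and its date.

Dispositive motions are due — 22 March 2023

The defendant is served: Feb 19, 2023.
Discovery opens: Feb 19, 2023 + 13 days = Mar 4, 2023.
The pretrial conference is held: Mar 4, 2023 + 65 days = May 8, 2023.
The complaint is filed: Dec 14, 2022.
The answer is due: Dec 14, 2022 + 75 days = Feb 27, 2023.
The discovery cutoff passes: Feb 27, 2023 + 18 days = Mar 17, 2023.
Dispositive motions are due: Mar 17, 2023 + 5 days = Mar 22, 2023.
Comparing: the pretrial conference is held on May 8, 2023 vs dispositive motions are due on Mar 22, 2023. Earlier: dispositive motions are due.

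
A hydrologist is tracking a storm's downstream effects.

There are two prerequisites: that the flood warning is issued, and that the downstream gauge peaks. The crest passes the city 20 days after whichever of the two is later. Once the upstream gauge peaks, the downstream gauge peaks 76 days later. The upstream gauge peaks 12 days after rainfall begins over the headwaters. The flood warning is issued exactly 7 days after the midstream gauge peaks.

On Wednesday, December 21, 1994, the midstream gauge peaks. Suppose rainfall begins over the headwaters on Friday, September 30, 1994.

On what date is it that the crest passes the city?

The midstream gauge peaks: Dec 21, 1994.
The flood warning is issued: Dec 21, 1994 + 7 days = Dec 28, 1994.
Rainfall begins over the headwaters: Sep 30, 1994.
The upstream gauge peaks: Sep 30, 1994 + 12 days = Oct 12, 1994.
The downstream gauge peaks: Oct 12, 1994 + 76 days = Dec 27, 1994.
Both prerequisites met — the flood warning is issued (Dec 28, 1994), the downstream gauge peaks (Dec 27, 1994); the later is Dec 28, 1994.
The crest passes the city: Dec 28, 1994 + 20 days = Jan 17, 1995.

Tuesday, January 17, 1995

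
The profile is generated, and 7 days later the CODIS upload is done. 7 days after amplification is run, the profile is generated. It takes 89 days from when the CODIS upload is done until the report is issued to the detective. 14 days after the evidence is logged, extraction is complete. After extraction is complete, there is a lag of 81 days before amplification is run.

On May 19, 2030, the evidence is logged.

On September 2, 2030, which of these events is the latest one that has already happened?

The profile is generated

The evidence is logged: May 19, 2030.
Extraction is complete: May 19, 2030 + 14 days = Jun 2, 2030.
Amplification is run: Jun 2, 2030 + 81 days = Aug 22, 2030.
The profile is generated: Aug 22, 2030 + 7 days = Aug 29, 2030.
The CODIS upload is done: Aug 29, 2030 + 7 days = Sep 5, 2030.
The report is issued to the detective: Sep 5, 2030 + 89 days = Dec 3, 2030.
Sep 2, 2030 falls between when the profile is generated (Aug 29, 2030) and when the CODIS upload is done (Sep 5, 2030).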